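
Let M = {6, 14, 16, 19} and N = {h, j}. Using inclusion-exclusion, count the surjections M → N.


n = |M| = 4, k = |N| = 2. Surjections via inclusion-exclusion:
S(n,k) = Σ(-1)^i × C(k,i) × (k-i)^n, i=0 to k
i=0: (-1)^0×C(2,0)×2^4 = 16
i=1: (-1)^1×C(2,1)×1^4 = -2
i=2: (-1)^2×C(2,2)×0^4 = 0
Total = 14

Number of surjections = 14


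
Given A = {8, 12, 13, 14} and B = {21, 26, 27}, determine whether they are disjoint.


Disjoint means A ∩ B = ∅.
A ∩ B = ∅
A ∩ B = ∅, so A and B are disjoint.

Yes, A and B are disjoint


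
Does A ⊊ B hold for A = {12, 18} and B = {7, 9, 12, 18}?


A ⊂ B requires: A ⊆ B AND A ≠ B.
A ⊆ B? Yes
A = B? No
A ⊂ B: Yes (A is a proper subset of B)

Yes, A ⊂ B


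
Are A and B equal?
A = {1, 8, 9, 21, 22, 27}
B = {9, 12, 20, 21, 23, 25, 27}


Two sets are equal iff they have exactly the same elements.
A = {1, 8, 9, 21, 22, 27}
B = {9, 12, 20, 21, 23, 25, 27}
Differences: {1, 8, 12, 20, 22, 23, 25}
A ≠ B

No, A ≠ B


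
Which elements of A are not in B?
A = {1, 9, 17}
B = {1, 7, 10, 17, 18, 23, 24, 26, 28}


A \ B = elements in A but not in B
A = {1, 9, 17}
B = {1, 7, 10, 17, 18, 23, 24, 26, 28}
Remove from A any elements in B
A \ B = {9}

A \ B = {9}


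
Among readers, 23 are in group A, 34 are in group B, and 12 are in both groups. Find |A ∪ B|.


|A ∪ B| = |A| + |B| - |A ∩ B|
= 23 + 34 - 12
= 45

|A ∪ B| = 45


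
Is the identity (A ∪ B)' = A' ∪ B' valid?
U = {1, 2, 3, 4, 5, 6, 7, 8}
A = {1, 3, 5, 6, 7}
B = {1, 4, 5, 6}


LHS: A ∪ B = {1, 3, 4, 5, 6, 7}
(A ∪ B)' = U \ (A ∪ B) = {2, 8}
A' = {2, 4, 8}, B' = {2, 3, 7, 8}
Claimed RHS: A' ∪ B' = {2, 3, 4, 7, 8}
Identity is INVALID: LHS = {2, 8} but the RHS claimed here equals {2, 3, 4, 7, 8}. The correct form is (A ∪ B)' = A' ∩ B'.

Identity is invalid: (A ∪ B)' = {2, 8} but A' ∪ B' = {2, 3, 4, 7, 8}. The correct De Morgan law is (A ∪ B)' = A' ∩ B'.


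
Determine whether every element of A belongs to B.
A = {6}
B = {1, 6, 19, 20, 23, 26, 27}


A ⊆ B means every element of A is in B.
All elements of A are in B.
So A ⊆ B.

Yes, A ⊆ B


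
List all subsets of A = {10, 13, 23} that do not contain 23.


A subset of A that omits 23 is a subset of A \ {23}, so there are 2^(n-1) = 2^2 = 4 of them.
Subsets excluding 23: ∅, {10}, {13}, {10, 13}

Subsets excluding 23 (4 total): ∅, {10}, {13}, {10, 13}


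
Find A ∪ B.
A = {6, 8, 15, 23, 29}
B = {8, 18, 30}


A ∪ B = all elements in A or B (or both)
A = {6, 8, 15, 23, 29}
B = {8, 18, 30}
A ∪ B = {6, 8, 15, 18, 23, 29, 30}

A ∪ B = {6, 8, 15, 18, 23, 29, 30}


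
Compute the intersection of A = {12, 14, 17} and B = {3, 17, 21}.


A ∩ B = elements in both A and B
A = {12, 14, 17}
B = {3, 17, 21}
A ∩ B = {17}

A ∩ B = {17}


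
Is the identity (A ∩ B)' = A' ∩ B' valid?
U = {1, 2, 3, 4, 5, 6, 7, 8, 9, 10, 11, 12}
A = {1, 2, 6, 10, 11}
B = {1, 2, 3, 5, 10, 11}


LHS: A ∩ B = {1, 2, 10, 11}
(A ∩ B)' = U \ (A ∩ B) = {3, 4, 5, 6, 7, 8, 9, 12}
A' = {3, 4, 5, 7, 8, 9, 12}, B' = {4, 6, 7, 8, 9, 12}
Claimed RHS: A' ∩ B' = {4, 7, 8, 9, 12}
Identity is INVALID: LHS = {3, 4, 5, 6, 7, 8, 9, 12} but the RHS claimed here equals {4, 7, 8, 9, 12}. The correct form is (A ∩ B)' = A' ∪ B'.

Identity is invalid: (A ∩ B)' = {3, 4, 5, 6, 7, 8, 9, 12} but A' ∩ B' = {4, 7, 8, 9, 12}. The correct De Morgan law is (A ∩ B)' = A' ∪ B'.


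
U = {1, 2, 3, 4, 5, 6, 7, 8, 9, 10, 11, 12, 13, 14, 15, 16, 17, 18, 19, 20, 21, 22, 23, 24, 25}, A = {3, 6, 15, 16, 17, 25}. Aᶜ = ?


Aᶜ = U \ A = elements in U but not in A
U = {1, 2, 3, 4, 5, 6, 7, 8, 9, 10, 11, 12, 13, 14, 15, 16, 17, 18, 19, 20, 21, 22, 23, 24, 25}
A = {3, 6, 15, 16, 17, 25}
Aᶜ = {1, 2, 4, 5, 7, 8, 9, 10, 11, 12, 13, 14, 18, 19, 20, 21, 22, 23, 24}

Aᶜ = {1, 2, 4, 5, 7, 8, 9, 10, 11, 12, 13, 14, 18, 19, 20, 21, 22, 23, 24}


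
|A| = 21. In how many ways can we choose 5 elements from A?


C(n,k) = n! / (k!(n-k)!)
C(21,5) = 21! / (5!16!)
= 20349

C(21,5) = 20349


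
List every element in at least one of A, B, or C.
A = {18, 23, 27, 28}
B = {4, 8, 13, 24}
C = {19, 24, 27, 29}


A ∪ B = {4, 8, 13, 18, 23, 24, 27, 28}
(A ∪ B) ∪ C = {4, 8, 13, 18, 19, 23, 24, 27, 28, 29}

A ∪ B ∪ C = {4, 8, 13, 18, 19, 23, 24, 27, 28, 29}


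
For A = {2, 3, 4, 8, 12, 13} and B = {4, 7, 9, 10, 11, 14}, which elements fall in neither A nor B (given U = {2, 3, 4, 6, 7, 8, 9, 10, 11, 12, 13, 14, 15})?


A = {2, 3, 4, 8, 12, 13}
B = {4, 7, 9, 10, 11, 14}
Region: in neither A nor B (given U = {2, 3, 4, 6, 7, 8, 9, 10, 11, 12, 13, 14, 15})
Elements: {6, 15}

Elements in neither A nor B (given U = {2, 3, 4, 6, 7, 8, 9, 10, 11, 12, 13, 14, 15}): {6, 15}


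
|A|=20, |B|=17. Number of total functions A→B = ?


Each of |A| = 20 inputs maps to any of |B| = 17 outputs.
# functions = |B|^|A| = 17^20
= 4064231406647572522401601

Number of functions = 4064231406647572522401601


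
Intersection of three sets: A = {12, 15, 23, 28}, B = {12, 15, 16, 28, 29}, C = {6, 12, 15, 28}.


A ∩ B = {12, 15, 28}
(A ∩ B) ∩ C = {12, 15, 28}

A ∩ B ∩ C = {12, 15, 28}


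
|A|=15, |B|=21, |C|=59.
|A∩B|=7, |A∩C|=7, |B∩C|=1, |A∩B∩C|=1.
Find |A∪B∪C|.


|A∪B∪C| = |A|+|B|+|C| - |A∩B|-|A∩C|-|B∩C| + |A∩B∩C|
= 15+21+59 - 7-7-1 + 1
= 95 - 15 + 1
= 81

|A ∪ B ∪ C| = 81


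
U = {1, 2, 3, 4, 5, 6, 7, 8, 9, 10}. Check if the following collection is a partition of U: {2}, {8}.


A partition requires: (1) non-empty parts, (2) pairwise disjoint, (3) union = U
Parts: {2}, {8}
Union of parts: {2, 8}
U = {1, 2, 3, 4, 5, 6, 7, 8, 9, 10}
All non-empty? True
Pairwise disjoint? True
Covers U? False

No, not a valid partition


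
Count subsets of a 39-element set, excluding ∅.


Total subsets = 2^n = 2^39 = 549755813888
Non-empty subsets exclude the empty set: 2^n - 1
= 549755813888 - 1
= 549755813887

Number of non-empty subsets = 549755813887


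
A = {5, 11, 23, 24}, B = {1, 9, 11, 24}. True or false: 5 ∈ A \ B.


A = {5, 11, 23, 24}, B = {1, 9, 11, 24}
A \ B = elements in A but not in B
A \ B = {5, 23}
Checking if 5 ∈ A \ B
5 is in A \ B → True

5 ∈ A \ B


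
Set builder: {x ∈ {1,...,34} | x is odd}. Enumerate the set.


Checking each candidate:
Condition: odd numbers in {1,...,34}
Result = {1, 3, 5, 7, 9, 11, 13, 15, 17, 19, 21, 23, 25, 27, 29, 31, 33}

{1, 3, 5, 7, 9, 11, 13, 15, 17, 19, 21, 23, 25, 27, 29, 31, 33}


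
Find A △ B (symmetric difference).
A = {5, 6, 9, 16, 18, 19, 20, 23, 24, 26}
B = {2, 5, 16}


A △ B = (A \ B) ∪ (B \ A) = elements in exactly one of A or B
A \ B = {6, 9, 18, 19, 20, 23, 24, 26}
B \ A = {2}
A △ B = {2, 6, 9, 18, 19, 20, 23, 24, 26}

A △ B = {2, 6, 9, 18, 19, 20, 23, 24, 26}


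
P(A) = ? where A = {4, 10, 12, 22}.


|A| = 4, so |P(A)| = 2^4 = 16
Enumerate subsets by cardinality (0 to 4):
∅, {4}, {10}, {12}, {22}, {4, 10}, {4, 12}, {4, 22}, {10, 12}, {10, 22}, {12, 22}, {4, 10, 12}, {4, 10, 22}, {4, 12, 22}, {10, 12, 22}, {4, 10, 12, 22}

P(A) has 16 subsets: ∅, {4}, {10}, {12}, {22}, {4, 10}, {4, 12}, {4, 22}, {10, 12}, {10, 22}, {12, 22}, {4, 10, 12}, {4, 10, 22}, {4, 12, 22}, {10, 12, 22}, {4, 10, 12, 22}


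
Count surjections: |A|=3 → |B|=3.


n = |A| = 3, k = |B| = 3. Surjections via inclusion-exclusion:
S(n,k) = Σ(-1)^i × C(k,i) × (k-i)^n, i=0 to k
i=0: (-1)^0×C(3,0)×3^3 = 27
i=1: (-1)^1×C(3,1)×2^3 = -24
i=2: (-1)^2×C(3,2)×1^3 = 3
i=3: (-1)^3×C(3,3)×0^3 = 0
Total = 6

Number of surjections = 6


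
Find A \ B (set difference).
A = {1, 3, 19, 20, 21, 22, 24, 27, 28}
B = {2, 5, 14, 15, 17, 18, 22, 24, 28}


A \ B = elements in A but not in B
A = {1, 3, 19, 20, 21, 22, 24, 27, 28}
B = {2, 5, 14, 15, 17, 18, 22, 24, 28}
Remove from A any elements in B
A \ B = {1, 3, 19, 20, 21, 27}

A \ B = {1, 3, 19, 20, 21, 27}


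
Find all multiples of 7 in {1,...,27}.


Checking each candidate:
Condition: multiples of 7 in {1,...,27}
Result = {7, 14, 21}

{7, 14, 21}


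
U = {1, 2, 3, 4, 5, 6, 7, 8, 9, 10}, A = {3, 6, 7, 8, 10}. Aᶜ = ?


Aᶜ = U \ A = elements in U but not in A
U = {1, 2, 3, 4, 5, 6, 7, 8, 9, 10}
A = {3, 6, 7, 8, 10}
Aᶜ = {1, 2, 4, 5, 9}

Aᶜ = {1, 2, 4, 5, 9}


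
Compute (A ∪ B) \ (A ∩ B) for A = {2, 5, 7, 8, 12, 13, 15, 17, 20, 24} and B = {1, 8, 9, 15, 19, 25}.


A △ B = (A \ B) ∪ (B \ A) = elements in exactly one of A or B
A \ B = {2, 5, 7, 12, 13, 17, 20, 24}
B \ A = {1, 9, 19, 25}
A △ B = {1, 2, 5, 7, 9, 12, 13, 17, 19, 20, 24, 25}

A △ B = {1, 2, 5, 7, 9, 12, 13, 17, 19, 20, 24, 25}


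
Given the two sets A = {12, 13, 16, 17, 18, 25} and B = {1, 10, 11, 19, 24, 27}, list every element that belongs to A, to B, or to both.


A ∪ B = all elements in A or B (or both)
A = {12, 13, 16, 17, 18, 25}
B = {1, 10, 11, 19, 24, 27}
A ∪ B = {1, 10, 11, 12, 13, 16, 17, 18, 19, 24, 25, 27}

A ∪ B = {1, 10, 11, 12, 13, 16, 17, 18, 19, 24, 25, 27}


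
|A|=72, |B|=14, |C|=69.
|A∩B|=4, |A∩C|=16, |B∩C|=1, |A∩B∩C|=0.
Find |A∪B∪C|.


|A∪B∪C| = |A|+|B|+|C| - |A∩B|-|A∩C|-|B∩C| + |A∩B∩C|
= 72+14+69 - 4-16-1 + 0
= 155 - 21 + 0
= 134

|A ∪ B ∪ C| = 134


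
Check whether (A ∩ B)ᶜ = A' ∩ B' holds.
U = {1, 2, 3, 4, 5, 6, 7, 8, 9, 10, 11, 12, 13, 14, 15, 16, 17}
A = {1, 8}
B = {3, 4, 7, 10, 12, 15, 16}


LHS: A ∩ B = ∅
(A ∩ B)' = U \ (A ∩ B) = {1, 2, 3, 4, 5, 6, 7, 8, 9, 10, 11, 12, 13, 14, 15, 16, 17}
A' = {2, 3, 4, 5, 6, 7, 9, 10, 11, 12, 13, 14, 15, 16, 17}, B' = {1, 2, 5, 6, 8, 9, 11, 13, 14, 17}
Claimed RHS: A' ∩ B' = {2, 5, 6, 9, 11, 13, 14, 17}
Identity is INVALID: LHS = {1, 2, 3, 4, 5, 6, 7, 8, 9, 10, 11, 12, 13, 14, 15, 16, 17} but the RHS claimed here equals {2, 5, 6, 9, 11, 13, 14, 17}. The correct form is (A ∩ B)' = A' ∪ B'.

Identity is invalid: (A ∩ B)' = {1, 2, 3, 4, 5, 6, 7, 8, 9, 10, 11, 12, 13, 14, 15, 16, 17} but A' ∩ B' = {2, 5, 6, 9, 11, 13, 14, 17}. The correct De Morgan law is (A ∩ B)' = A' ∪ B'.


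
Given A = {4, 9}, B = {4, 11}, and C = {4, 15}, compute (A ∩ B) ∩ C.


A ∩ B = {4}
(A ∩ B) ∩ C = {4}

A ∩ B ∩ C = {4}


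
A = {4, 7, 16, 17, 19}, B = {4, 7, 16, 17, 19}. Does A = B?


Two sets are equal iff they have exactly the same elements.
A = {4, 7, 16, 17, 19}
B = {4, 7, 16, 17, 19}
Same elements → A = B

Yes, A = B


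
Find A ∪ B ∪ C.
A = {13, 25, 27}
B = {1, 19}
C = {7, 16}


A ∪ B = {1, 13, 19, 25, 27}
(A ∪ B) ∪ C = {1, 7, 13, 16, 19, 25, 27}

A ∪ B ∪ C = {1, 7, 13, 16, 19, 25, 27}


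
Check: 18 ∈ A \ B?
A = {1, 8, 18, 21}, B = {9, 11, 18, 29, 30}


A = {1, 8, 18, 21}, B = {9, 11, 18, 29, 30}
A \ B = elements in A but not in B
A \ B = {1, 8, 21}
Checking if 18 ∈ A \ B
18 is not in A \ B → False

18 ∉ A \ B


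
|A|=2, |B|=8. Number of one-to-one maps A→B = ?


An injection sends each of |A| = 2 inputs to a distinct output in B.
# injections = |B|·(|B|-1)·…·(|B|-|A|+1) = 8! / (8 - 2)!
= 8 × 7
= 56

Number of injections = 56


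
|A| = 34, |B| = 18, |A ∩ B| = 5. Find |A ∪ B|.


|A ∪ B| = |A| + |B| - |A ∩ B|
= 34 + 18 - 5
= 47

|A ∪ B| = 47


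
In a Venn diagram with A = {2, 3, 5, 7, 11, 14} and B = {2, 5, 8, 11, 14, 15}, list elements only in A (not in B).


A = {2, 3, 5, 7, 11, 14}
B = {2, 5, 8, 11, 14, 15}
Region: only in A (not in B)
Elements: {3, 7}

Elements only in A (not in B): {3, 7}


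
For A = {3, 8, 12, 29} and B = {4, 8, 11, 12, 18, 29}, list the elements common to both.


A ∩ B = elements in both A and B
A = {3, 8, 12, 29}
B = {4, 8, 11, 12, 18, 29}
A ∩ B = {8, 12, 29}

A ∩ B = {8, 12, 29}


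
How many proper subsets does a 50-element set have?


Total subsets = 2^n = 2^50 = 1125899906842624
Proper subsets exclude the set itself: 2^n - 1
= 1125899906842624 - 1
= 1125899906842623

Number of proper subsets = 1125899906842623


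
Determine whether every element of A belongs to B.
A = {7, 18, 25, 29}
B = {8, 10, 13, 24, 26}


A ⊆ B means every element of A is in B.
Elements in A not in B: {7, 18, 25, 29}
So A ⊄ B.

No, A ⊄ B


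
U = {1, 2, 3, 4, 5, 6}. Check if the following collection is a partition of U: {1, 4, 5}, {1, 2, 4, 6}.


A partition requires: (1) non-empty parts, (2) pairwise disjoint, (3) union = U
Parts: {1, 4, 5}, {1, 2, 4, 6}
Union of parts: {1, 2, 4, 5, 6}
U = {1, 2, 3, 4, 5, 6}
All non-empty? True
Pairwise disjoint? False
Covers U? False

No, not a valid partition


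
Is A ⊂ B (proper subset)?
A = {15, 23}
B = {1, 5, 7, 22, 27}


A ⊂ B requires: A ⊆ B AND A ≠ B.
A ⊆ B? No
A ⊄ B, so A is not a proper subset.

No, A is not a proper subset of B


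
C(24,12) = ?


C(n,k) = n! / (k!(n-k)!)
C(24,12) = 24! / (12!12!)
= 2704156

C(24,12) = 2704156


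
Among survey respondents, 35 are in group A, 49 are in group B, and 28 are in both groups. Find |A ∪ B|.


|A ∪ B| = |A| + |B| - |A ∩ B|
= 35 + 49 - 28
= 56

|A ∪ B| = 56


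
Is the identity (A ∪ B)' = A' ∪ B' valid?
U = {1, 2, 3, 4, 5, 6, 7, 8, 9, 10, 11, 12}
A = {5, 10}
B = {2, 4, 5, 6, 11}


LHS: A ∪ B = {2, 4, 5, 6, 10, 11}
(A ∪ B)' = U \ (A ∪ B) = {1, 3, 7, 8, 9, 12}
A' = {1, 2, 3, 4, 6, 7, 8, 9, 11, 12}, B' = {1, 3, 7, 8, 9, 10, 12}
Claimed RHS: A' ∪ B' = {1, 2, 3, 4, 6, 7, 8, 9, 10, 11, 12}
Identity is INVALID: LHS = {1, 3, 7, 8, 9, 12} but the RHS claimed here equals {1, 2, 3, 4, 6, 7, 8, 9, 10, 11, 12}. The correct form is (A ∪ B)' = A' ∩ B'.

Identity is invalid: (A ∪ B)' = {1, 3, 7, 8, 9, 12} but A' ∪ B' = {1, 2, 3, 4, 6, 7, 8, 9, 10, 11, 12}. The correct De Morgan law is (A ∪ B)' = A' ∩ B'.


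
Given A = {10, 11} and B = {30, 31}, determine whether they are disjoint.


Disjoint means A ∩ B = ∅.
A ∩ B = ∅
A ∩ B = ∅, so A and B are disjoint.

Yes, A and B are disjoint


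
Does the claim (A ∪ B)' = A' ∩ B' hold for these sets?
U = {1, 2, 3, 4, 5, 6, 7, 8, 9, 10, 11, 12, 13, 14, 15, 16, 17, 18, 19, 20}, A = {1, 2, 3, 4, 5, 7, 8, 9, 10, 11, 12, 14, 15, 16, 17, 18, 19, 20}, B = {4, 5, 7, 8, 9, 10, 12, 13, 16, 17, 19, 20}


LHS: A ∪ B = {1, 2, 3, 4, 5, 7, 8, 9, 10, 11, 12, 13, 14, 15, 16, 17, 18, 19, 20}
(A ∪ B)' = U \ (A ∪ B) = {6}
A' = {6, 13}, B' = {1, 2, 3, 6, 11, 14, 15, 18}
Claimed RHS: A' ∩ B' = {6}
Identity is VALID: LHS = RHS = {6} ✓

Identity is valid. (A ∪ B)' = A' ∩ B' = {6}


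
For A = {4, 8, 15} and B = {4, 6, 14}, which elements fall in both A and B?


A = {4, 8, 15}
B = {4, 6, 14}
Region: in both A and B
Elements: {4}

Elements in both A and B: {4}


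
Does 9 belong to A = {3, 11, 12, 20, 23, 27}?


A = {3, 11, 12, 20, 23, 27}
Checking if 9 is in A
9 is not in A → False

9 ∉ A


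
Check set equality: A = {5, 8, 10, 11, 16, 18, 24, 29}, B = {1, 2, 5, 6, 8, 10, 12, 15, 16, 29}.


Two sets are equal iff they have exactly the same elements.
A = {5, 8, 10, 11, 16, 18, 24, 29}
B = {1, 2, 5, 6, 8, 10, 12, 15, 16, 29}
Differences: {1, 2, 6, 11, 12, 15, 18, 24}
A ≠ B

No, A ≠ B


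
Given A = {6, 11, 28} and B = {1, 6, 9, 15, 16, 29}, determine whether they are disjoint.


Disjoint means A ∩ B = ∅.
A ∩ B = {6}
A ∩ B ≠ ∅, so A and B are NOT disjoint.

No, A and B are not disjoint (A ∩ B = {6})


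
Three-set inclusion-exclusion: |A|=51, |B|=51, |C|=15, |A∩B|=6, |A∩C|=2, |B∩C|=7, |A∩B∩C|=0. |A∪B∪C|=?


|A∪B∪C| = |A|+|B|+|C| - |A∩B|-|A∩C|-|B∩C| + |A∩B∩C|
= 51+51+15 - 6-2-7 + 0
= 117 - 15 + 0
= 102

|A ∪ B ∪ C| = 102


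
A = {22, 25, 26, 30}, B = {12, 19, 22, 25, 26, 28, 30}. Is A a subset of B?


A ⊆ B means every element of A is in B.
All elements of A are in B.
So A ⊆ B.

Yes, A ⊆ B


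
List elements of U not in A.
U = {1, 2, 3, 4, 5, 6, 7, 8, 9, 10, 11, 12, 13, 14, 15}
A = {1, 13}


Aᶜ = U \ A = elements in U but not in A
U = {1, 2, 3, 4, 5, 6, 7, 8, 9, 10, 11, 12, 13, 14, 15}
A = {1, 13}
Aᶜ = {2, 3, 4, 5, 6, 7, 8, 9, 10, 11, 12, 14, 15}

Aᶜ = {2, 3, 4, 5, 6, 7, 8, 9, 10, 11, 12, 14, 15}


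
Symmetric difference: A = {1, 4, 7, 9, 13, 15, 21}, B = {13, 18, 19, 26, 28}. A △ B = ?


A △ B = (A \ B) ∪ (B \ A) = elements in exactly one of A or B
A \ B = {1, 4, 7, 9, 15, 21}
B \ A = {18, 19, 26, 28}
A △ B = {1, 4, 7, 9, 15, 18, 19, 21, 26, 28}

A △ B = {1, 4, 7, 9, 15, 18, 19, 21, 26, 28}


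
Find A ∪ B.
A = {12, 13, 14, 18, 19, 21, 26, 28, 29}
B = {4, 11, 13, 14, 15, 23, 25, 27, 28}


A ∪ B = all elements in A or B (or both)
A = {12, 13, 14, 18, 19, 21, 26, 28, 29}
B = {4, 11, 13, 14, 15, 23, 25, 27, 28}
A ∪ B = {4, 11, 12, 13, 14, 15, 18, 19, 21, 23, 25, 26, 27, 28, 29}

A ∪ B = {4, 11, 12, 13, 14, 15, 18, 19, 21, 23, 25, 26, 27, 28, 29}


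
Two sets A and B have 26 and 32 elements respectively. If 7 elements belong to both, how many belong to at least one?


|A ∪ B| = |A| + |B| - |A ∩ B|
= 26 + 32 - 7
= 51

|A ∪ B| = 51


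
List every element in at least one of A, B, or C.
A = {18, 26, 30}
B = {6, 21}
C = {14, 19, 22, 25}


A ∪ B = {6, 18, 21, 26, 30}
(A ∪ B) ∪ C = {6, 14, 18, 19, 21, 22, 25, 26, 30}

A ∪ B ∪ C = {6, 14, 18, 19, 21, 22, 25, 26, 30}


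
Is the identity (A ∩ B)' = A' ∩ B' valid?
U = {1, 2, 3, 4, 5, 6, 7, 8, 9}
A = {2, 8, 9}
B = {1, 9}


LHS: A ∩ B = {9}
(A ∩ B)' = U \ (A ∩ B) = {1, 2, 3, 4, 5, 6, 7, 8}
A' = {1, 3, 4, 5, 6, 7}, B' = {2, 3, 4, 5, 6, 7, 8}
Claimed RHS: A' ∩ B' = {3, 4, 5, 6, 7}
Identity is INVALID: LHS = {1, 2, 3, 4, 5, 6, 7, 8} but the RHS claimed here equals {3, 4, 5, 6, 7}. The correct form is (A ∩ B)' = A' ∪ B'.

Identity is invalid: (A ∩ B)' = {1, 2, 3, 4, 5, 6, 7, 8} but A' ∩ B' = {3, 4, 5, 6, 7}. The correct De Morgan law is (A ∩ B)' = A' ∪ B'.


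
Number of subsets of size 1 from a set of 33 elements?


C(n,k) = n! / (k!(n-k)!)
C(33,1) = 33! / (1!32!)
= 33

C(33,1) = 33


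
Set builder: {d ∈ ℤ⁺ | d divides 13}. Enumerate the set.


Checking each candidate:
Condition: positive divisors of 13
Result = {1, 13}

{1, 13}


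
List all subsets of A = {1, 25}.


|A| = 2, so |P(A)| = 2^2 = 4
Enumerate subsets by cardinality (0 to 2):
∅, {1}, {25}, {1, 25}

P(A) has 4 subsets: ∅, {1}, {25}, {1, 25}


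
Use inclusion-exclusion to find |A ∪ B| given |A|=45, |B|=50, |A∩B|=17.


|A ∪ B| = |A| + |B| - |A ∩ B|
= 45 + 50 - 17
= 78

|A ∪ B| = 78


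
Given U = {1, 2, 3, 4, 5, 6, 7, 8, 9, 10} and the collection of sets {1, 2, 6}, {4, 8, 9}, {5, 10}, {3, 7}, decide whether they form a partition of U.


A partition requires: (1) non-empty parts, (2) pairwise disjoint, (3) union = U
Parts: {1, 2, 6}, {4, 8, 9}, {5, 10}, {3, 7}
Union of parts: {1, 2, 3, 4, 5, 6, 7, 8, 9, 10}
U = {1, 2, 3, 4, 5, 6, 7, 8, 9, 10}
All non-empty? True
Pairwise disjoint? True
Covers U? True

Yes, valid partition


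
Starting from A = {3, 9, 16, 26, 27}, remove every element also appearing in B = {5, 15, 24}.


A \ B = elements in A but not in B
A = {3, 9, 16, 26, 27}
B = {5, 15, 24}
Remove from A any elements in B
A \ B = {3, 9, 16, 26, 27}

A \ B = {3, 9, 16, 26, 27}


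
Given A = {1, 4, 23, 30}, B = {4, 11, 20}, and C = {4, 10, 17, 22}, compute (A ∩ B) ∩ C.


A ∩ B = {4}
(A ∩ B) ∩ C = {4}

A ∩ B ∩ C = {4}


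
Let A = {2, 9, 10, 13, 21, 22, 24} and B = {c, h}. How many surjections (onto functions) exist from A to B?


n = |A| = 7, k = |B| = 2. Surjections via inclusion-exclusion:
S(n,k) = Σ(-1)^i × C(k,i) × (k-i)^n, i=0 to k
i=0: (-1)^0×C(2,0)×2^7 = 128
i=1: (-1)^1×C(2,1)×1^7 = -2
i=2: (-1)^2×C(2,2)×0^7 = 0
Total = 126

Number of surjections = 126


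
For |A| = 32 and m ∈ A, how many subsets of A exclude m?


Subsets of A avoiding m are subsets of A \ {m}, which has 31 elements.
Count = 2^(n-1) = 2^31
= 2147483648

Number of subsets avoiding m = 2147483648


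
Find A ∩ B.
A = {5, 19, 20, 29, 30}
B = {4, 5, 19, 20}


A ∩ B = elements in both A and B
A = {5, 19, 20, 29, 30}
B = {4, 5, 19, 20}
A ∩ B = {5, 19, 20}

A ∩ B = {5, 19, 20}


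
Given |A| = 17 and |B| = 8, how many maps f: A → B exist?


Each of |A| = 17 inputs maps to any of |B| = 8 outputs.
# functions = |B|^|A| = 8^17
= 2251799813685248

Number of functions = 2251799813685248


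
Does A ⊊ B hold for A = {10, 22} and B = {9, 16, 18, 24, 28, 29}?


A ⊂ B requires: A ⊆ B AND A ≠ B.
A ⊆ B? No
A ⊄ B, so A is not a proper subset.

No, A is not a proper subset of B


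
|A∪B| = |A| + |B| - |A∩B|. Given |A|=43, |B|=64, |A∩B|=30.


|A ∪ B| = |A| + |B| - |A ∩ B|
= 43 + 64 - 30
= 77

|A ∪ B| = 77


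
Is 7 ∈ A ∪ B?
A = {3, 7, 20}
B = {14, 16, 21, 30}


A = {3, 7, 20}, B = {14, 16, 21, 30}
A ∪ B = all elements in A or B
A ∪ B = {3, 7, 14, 16, 20, 21, 30}
Checking if 7 ∈ A ∪ B
7 is in A ∪ B → True

7 ∈ A ∪ B


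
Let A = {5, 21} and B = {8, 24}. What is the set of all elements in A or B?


A ∪ B = all elements in A or B (or both)
A = {5, 21}
B = {8, 24}
A ∪ B = {5, 8, 21, 24}

A ∪ B = {5, 8, 21, 24}


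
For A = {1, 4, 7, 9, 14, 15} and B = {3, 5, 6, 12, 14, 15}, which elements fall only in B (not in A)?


A = {1, 4, 7, 9, 14, 15}
B = {3, 5, 6, 12, 14, 15}
Region: only in B (not in A)
Elements: {3, 5, 6, 12}

Elements only in B (not in A): {3, 5, 6, 12}


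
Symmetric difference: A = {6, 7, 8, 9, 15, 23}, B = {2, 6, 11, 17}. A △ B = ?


A △ B = (A \ B) ∪ (B \ A) = elements in exactly one of A or B
A \ B = {7, 8, 9, 15, 23}
B \ A = {2, 11, 17}
A △ B = {2, 7, 8, 9, 11, 15, 17, 23}

A △ B = {2, 7, 8, 9, 11, 15, 17, 23}


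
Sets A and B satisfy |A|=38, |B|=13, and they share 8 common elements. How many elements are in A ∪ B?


|A ∪ B| = |A| + |B| - |A ∩ B|
= 38 + 13 - 8
= 43

|A ∪ B| = 43


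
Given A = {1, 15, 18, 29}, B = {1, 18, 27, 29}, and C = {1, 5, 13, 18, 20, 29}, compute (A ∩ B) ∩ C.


A ∩ B = {1, 18, 29}
(A ∩ B) ∩ C = {1, 18, 29}

A ∩ B ∩ C = {1, 18, 29}


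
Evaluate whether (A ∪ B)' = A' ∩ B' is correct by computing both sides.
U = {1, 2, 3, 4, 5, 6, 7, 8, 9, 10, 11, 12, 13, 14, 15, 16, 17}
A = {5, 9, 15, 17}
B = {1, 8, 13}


LHS: A ∪ B = {1, 5, 8, 9, 13, 15, 17}
(A ∪ B)' = U \ (A ∪ B) = {2, 3, 4, 6, 7, 10, 11, 12, 14, 16}
A' = {1, 2, 3, 4, 6, 7, 8, 10, 11, 12, 13, 14, 16}, B' = {2, 3, 4, 5, 6, 7, 9, 10, 11, 12, 14, 15, 16, 17}
Claimed RHS: A' ∩ B' = {2, 3, 4, 6, 7, 10, 11, 12, 14, 16}
Identity is VALID: LHS = RHS = {2, 3, 4, 6, 7, 10, 11, 12, 14, 16} ✓

Identity is valid. (A ∪ B)' = A' ∩ B' = {2, 3, 4, 6, 7, 10, 11, 12, 14, 16}


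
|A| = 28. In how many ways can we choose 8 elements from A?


C(n,k) = n! / (k!(n-k)!)
C(28,8) = 28! / (8!20!)
= 3108105

C(28,8) = 3108105


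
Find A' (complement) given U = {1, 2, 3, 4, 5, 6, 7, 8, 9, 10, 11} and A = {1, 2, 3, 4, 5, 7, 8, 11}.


Aᶜ = U \ A = elements in U but not in A
U = {1, 2, 3, 4, 5, 6, 7, 8, 9, 10, 11}
A = {1, 2, 3, 4, 5, 7, 8, 11}
Aᶜ = {6, 9, 10}

Aᶜ = {6, 9, 10}


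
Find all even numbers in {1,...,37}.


Checking each candidate:
Condition: even numbers in {1,...,37}
Result = {2, 4, 6, 8, 10, 12, 14, 16, 18, 20, 22, 24, 26, 28, 30, 32, 34, 36}

{2, 4, 6, 8, 10, 12, 14, 16, 18, 20, 22, 24, 26, 28, 30, 32, 34, 36}


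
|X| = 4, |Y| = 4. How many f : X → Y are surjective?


n = |X| = 4, k = |Y| = 4. Surjections via inclusion-exclusion:
S(n,k) = Σ(-1)^i × C(k,i) × (k-i)^n, i=0 to k
i=0: (-1)^0×C(4,0)×4^4 = 256
i=1: (-1)^1×C(4,1)×3^4 = -324
i=2: (-1)^2×C(4,2)×2^4 = 96
i=3: (-1)^3×C(4,3)×1^4 = -4
i=4: (-1)^4×C(4,4)×0^4 = 0
Total = 24

Number of surjections = 24


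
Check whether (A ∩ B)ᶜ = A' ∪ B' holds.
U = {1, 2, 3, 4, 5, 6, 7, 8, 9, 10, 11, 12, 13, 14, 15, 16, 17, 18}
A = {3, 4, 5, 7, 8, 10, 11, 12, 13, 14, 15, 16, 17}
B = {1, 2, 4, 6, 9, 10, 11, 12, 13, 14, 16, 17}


LHS: A ∩ B = {4, 10, 11, 12, 13, 14, 16, 17}
(A ∩ B)' = U \ (A ∩ B) = {1, 2, 3, 5, 6, 7, 8, 9, 15, 18}
A' = {1, 2, 6, 9, 18}, B' = {3, 5, 7, 8, 15, 18}
Claimed RHS: A' ∪ B' = {1, 2, 3, 5, 6, 7, 8, 9, 15, 18}
Identity is VALID: LHS = RHS = {1, 2, 3, 5, 6, 7, 8, 9, 15, 18} ✓

Identity is valid. (A ∩ B)' = A' ∪ B' = {1, 2, 3, 5, 6, 7, 8, 9, 15, 18}


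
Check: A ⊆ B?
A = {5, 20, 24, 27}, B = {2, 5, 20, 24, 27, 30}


A ⊆ B means every element of A is in B.
All elements of A are in B.
So A ⊆ B.

Yes, A ⊆ B


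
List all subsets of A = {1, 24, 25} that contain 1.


A subset of A contains 1 iff the remaining 2 elements form any subset of A \ {1}.
Count: 2^(n-1) = 2^2 = 4
Subsets containing 1: {1}, {1, 24}, {1, 25}, {1, 24, 25}

Subsets containing 1 (4 total): {1}, {1, 24}, {1, 25}, {1, 24, 25}


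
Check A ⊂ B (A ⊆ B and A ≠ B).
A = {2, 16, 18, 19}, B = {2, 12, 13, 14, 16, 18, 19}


A ⊂ B requires: A ⊆ B AND A ≠ B.
A ⊆ B? Yes
A = B? No
A ⊂ B: Yes (A is a proper subset of B)

Yes, A ⊂ B


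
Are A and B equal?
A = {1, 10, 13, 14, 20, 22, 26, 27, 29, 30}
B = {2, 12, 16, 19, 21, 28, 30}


Two sets are equal iff they have exactly the same elements.
A = {1, 10, 13, 14, 20, 22, 26, 27, 29, 30}
B = {2, 12, 16, 19, 21, 28, 30}
Differences: {1, 2, 10, 12, 13, 14, 16, 19, 20, 21, 22, 26, 27, 28, 29}
A ≠ B

No, A ≠ B


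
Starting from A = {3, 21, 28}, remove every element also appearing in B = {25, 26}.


A \ B = elements in A but not in B
A = {3, 21, 28}
B = {25, 26}
Remove from A any elements in B
A \ B = {3, 21, 28}

A \ B = {3, 21, 28}


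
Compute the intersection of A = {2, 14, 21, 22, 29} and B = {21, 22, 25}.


A ∩ B = elements in both A and B
A = {2, 14, 21, 22, 29}
B = {21, 22, 25}
A ∩ B = {21, 22}

A ∩ B = {21, 22}


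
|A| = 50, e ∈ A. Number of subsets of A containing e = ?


Subsets of A containing e correspond to subsets of A \ {e}, which has 49 elements.
Count = 2^(n-1) = 2^49
= 562949953421312

Number of subsets containing e = 562949953421312


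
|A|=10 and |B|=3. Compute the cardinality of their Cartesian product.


|A × B| = |A| × |B|
= 10 × 3
= 30

|A × B| = 30


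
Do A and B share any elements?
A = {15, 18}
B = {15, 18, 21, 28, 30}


Disjoint means A ∩ B = ∅.
A ∩ B = {15, 18}
A ∩ B ≠ ∅, so A and B are NOT disjoint.

Yes — A and B share the element(s) of A ∩ B = {15, 18}, so they are not disjoint


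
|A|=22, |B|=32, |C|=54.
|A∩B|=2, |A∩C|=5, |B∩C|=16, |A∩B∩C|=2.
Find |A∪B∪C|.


|A∪B∪C| = |A|+|B|+|C| - |A∩B|-|A∩C|-|B∩C| + |A∩B∩C|
= 22+32+54 - 2-5-16 + 2
= 108 - 23 + 2
= 87

|A ∪ B ∪ C| = 87


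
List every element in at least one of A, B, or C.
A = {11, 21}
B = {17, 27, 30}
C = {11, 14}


A ∪ B = {11, 17, 21, 27, 30}
(A ∪ B) ∪ C = {11, 14, 17, 21, 27, 30}

A ∪ B ∪ C = {11, 14, 17, 21, 27, 30}


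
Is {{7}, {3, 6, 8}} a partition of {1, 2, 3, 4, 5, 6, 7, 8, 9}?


A partition requires: (1) non-empty parts, (2) pairwise disjoint, (3) union = U
Parts: {7}, {3, 6, 8}
Union of parts: {3, 6, 7, 8}
U = {1, 2, 3, 4, 5, 6, 7, 8, 9}
All non-empty? True
Pairwise disjoint? True
Covers U? False

No, not a valid partition


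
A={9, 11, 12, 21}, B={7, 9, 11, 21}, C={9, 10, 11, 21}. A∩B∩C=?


A ∩ B = {9, 11, 21}
(A ∩ B) ∩ C = {9, 11, 21}

A ∩ B ∩ C = {9, 11, 21}


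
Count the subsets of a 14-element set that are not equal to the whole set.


Total subsets = 2^n = 2^14 = 16384
Proper subsets exclude the set itself: 2^n - 1
= 16384 - 1
= 16383

Number of proper subsets = 16383


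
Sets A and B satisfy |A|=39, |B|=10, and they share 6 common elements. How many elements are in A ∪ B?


|A ∪ B| = |A| + |B| - |A ∩ B|
= 39 + 10 - 6
= 43

|A ∪ B| = 43


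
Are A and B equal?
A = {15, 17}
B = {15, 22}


Two sets are equal iff they have exactly the same elements.
A = {15, 17}
B = {15, 22}
Differences: {17, 22}
A ≠ B

No, A ≠ B


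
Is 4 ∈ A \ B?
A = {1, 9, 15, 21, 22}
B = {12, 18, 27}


A = {1, 9, 15, 21, 22}, B = {12, 18, 27}
A \ B = elements in A but not in B
A \ B = {1, 9, 15, 21, 22}
Checking if 4 ∈ A \ B
4 is not in A \ B → False

4 ∉ A \ B


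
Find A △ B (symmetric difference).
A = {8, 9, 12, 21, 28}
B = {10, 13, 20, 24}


A △ B = (A \ B) ∪ (B \ A) = elements in exactly one of A or B
A \ B = {8, 9, 12, 21, 28}
B \ A = {10, 13, 20, 24}
A △ B = {8, 9, 10, 12, 13, 20, 21, 24, 28}

A △ B = {8, 9, 10, 12, 13, 20, 21, 24, 28}


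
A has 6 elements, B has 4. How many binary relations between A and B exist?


A relation from A to B is any subset of A × B.
|A × B| = 6 × 4 = 24
# relations = 2^|A × B| = 2^24 = 16777216

Number of relations = 16777216


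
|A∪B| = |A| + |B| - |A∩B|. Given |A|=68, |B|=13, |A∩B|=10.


|A ∪ B| = |A| + |B| - |A ∩ B|
= 68 + 13 - 10
= 71

|A ∪ B| = 71


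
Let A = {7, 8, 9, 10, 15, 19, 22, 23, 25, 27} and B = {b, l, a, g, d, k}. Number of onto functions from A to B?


n = |A| = 10, k = |B| = 6. Surjections via inclusion-exclusion:
S(n,k) = Σ(-1)^i × C(k,i) × (k-i)^n, i=0 to k
i=0: (-1)^0×C(6,0)×6^10 = 60466176
i=1: (-1)^1×C(6,1)×5^10 = -58593750
i=2: (-1)^2×C(6,2)×4^10 = 15728640
i=3: (-1)^3×C(6,3)×3^10 = -1180980
i=4: (-1)^4×C(6,4)×2^10 = 15360
i=5: (-1)^5×C(6,5)×1^10 = -6
i=6: (-1)^6×C(6,6)×0^10 = 0
Total = 16435440

Number of surjections = 16435440


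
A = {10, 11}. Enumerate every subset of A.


|A| = 2, so |P(A)| = 2^2 = 4
Enumerate subsets by cardinality (0 to 2):
∅, {10}, {11}, {10, 11}

P(A) has 4 subsets: ∅, {10}, {11}, {10, 11}


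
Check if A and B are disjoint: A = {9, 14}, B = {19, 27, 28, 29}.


Disjoint means A ∩ B = ∅.
A ∩ B = ∅
A ∩ B = ∅, so A and B are disjoint.

Yes, A and B are disjoint


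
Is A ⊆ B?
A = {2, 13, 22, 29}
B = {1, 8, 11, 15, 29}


A ⊆ B means every element of A is in B.
Elements in A not in B: {2, 13, 22}
So A ⊄ B.

No, A ⊄ B


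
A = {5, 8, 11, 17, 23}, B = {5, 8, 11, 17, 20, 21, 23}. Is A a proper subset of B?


A ⊂ B requires: A ⊆ B AND A ≠ B.
A ⊆ B? Yes
A = B? No
A ⊂ B: Yes (A is a proper subset of B)

Yes, A ⊂ B


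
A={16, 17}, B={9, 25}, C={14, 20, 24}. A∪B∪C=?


A ∪ B = {9, 16, 17, 25}
(A ∪ B) ∪ C = {9, 14, 16, 17, 20, 24, 25}

A ∪ B ∪ C = {9, 14, 16, 17, 20, 24, 25}


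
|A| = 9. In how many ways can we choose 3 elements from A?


C(n,k) = n! / (k!(n-k)!)
C(9,3) = 9! / (3!6!)
= 84

C(9,3) = 84


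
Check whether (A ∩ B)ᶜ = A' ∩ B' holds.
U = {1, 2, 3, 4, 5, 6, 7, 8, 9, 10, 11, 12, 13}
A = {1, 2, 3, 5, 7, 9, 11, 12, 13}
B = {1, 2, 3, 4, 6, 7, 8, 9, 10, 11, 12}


LHS: A ∩ B = {1, 2, 3, 7, 9, 11, 12}
(A ∩ B)' = U \ (A ∩ B) = {4, 5, 6, 8, 10, 13}
A' = {4, 6, 8, 10}, B' = {5, 13}
Claimed RHS: A' ∩ B' = ∅
Identity is INVALID: LHS = {4, 5, 6, 8, 10, 13} but the RHS claimed here equals ∅. The correct form is (A ∩ B)' = A' ∪ B'.

Identity is invalid: (A ∩ B)' = {4, 5, 6, 8, 10, 13} but A' ∩ B' = ∅. The correct De Morgan law is (A ∩ B)' = A' ∪ B'.


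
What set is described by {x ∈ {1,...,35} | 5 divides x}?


Checking each candidate:
Condition: multiples of 5 in {1,...,35}
Result = {5, 10, 15, 20, 25, 30, 35}

{5, 10, 15, 20, 25, 30, 35}


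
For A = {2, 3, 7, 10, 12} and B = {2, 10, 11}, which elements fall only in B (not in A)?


A = {2, 3, 7, 10, 12}
B = {2, 10, 11}
Region: only in B (not in A)
Elements: {11}

Elements only in B (not in A): {11}


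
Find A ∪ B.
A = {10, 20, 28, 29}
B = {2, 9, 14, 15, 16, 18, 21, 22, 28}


A ∪ B = all elements in A or B (or both)
A = {10, 20, 28, 29}
B = {2, 9, 14, 15, 16, 18, 21, 22, 28}
A ∪ B = {2, 9, 10, 14, 15, 16, 18, 20, 21, 22, 28, 29}

A ∪ B = {2, 9, 10, 14, 15, 16, 18, 20, 21, 22, 28, 29}


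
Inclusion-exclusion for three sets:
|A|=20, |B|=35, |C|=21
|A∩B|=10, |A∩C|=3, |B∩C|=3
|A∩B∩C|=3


|A∪B∪C| = |A|+|B|+|C| - |A∩B|-|A∩C|-|B∩C| + |A∩B∩C|
= 20+35+21 - 10-3-3 + 3
= 76 - 16 + 3
= 63

|A ∪ B ∪ C| = 63


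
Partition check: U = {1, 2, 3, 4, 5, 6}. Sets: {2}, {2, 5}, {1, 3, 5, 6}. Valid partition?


A partition requires: (1) non-empty parts, (2) pairwise disjoint, (3) union = U
Parts: {2}, {2, 5}, {1, 3, 5, 6}
Union of parts: {1, 2, 3, 5, 6}
U = {1, 2, 3, 4, 5, 6}
All non-empty? True
Pairwise disjoint? False
Covers U? False

No, not a valid partition


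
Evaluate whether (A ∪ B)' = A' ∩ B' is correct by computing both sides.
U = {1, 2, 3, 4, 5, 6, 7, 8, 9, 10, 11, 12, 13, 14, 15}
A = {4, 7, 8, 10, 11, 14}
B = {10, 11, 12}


LHS: A ∪ B = {4, 7, 8, 10, 11, 12, 14}
(A ∪ B)' = U \ (A ∪ B) = {1, 2, 3, 5, 6, 9, 13, 15}
A' = {1, 2, 3, 5, 6, 9, 12, 13, 15}, B' = {1, 2, 3, 4, 5, 6, 7, 8, 9, 13, 14, 15}
Claimed RHS: A' ∩ B' = {1, 2, 3, 5, 6, 9, 13, 15}
Identity is VALID: LHS = RHS = {1, 2, 3, 5, 6, 9, 13, 15} ✓

Identity is valid. (A ∪ B)' = A' ∩ B' = {1, 2, 3, 5, 6, 9, 13, 15}


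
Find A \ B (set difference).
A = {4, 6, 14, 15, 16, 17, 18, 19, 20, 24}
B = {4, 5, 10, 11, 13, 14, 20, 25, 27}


A \ B = elements in A but not in B
A = {4, 6, 14, 15, 16, 17, 18, 19, 20, 24}
B = {4, 5, 10, 11, 13, 14, 20, 25, 27}
Remove from A any elements in B
A \ B = {6, 15, 16, 17, 18, 19, 24}

A \ B = {6, 15, 16, 17, 18, 19, 24}


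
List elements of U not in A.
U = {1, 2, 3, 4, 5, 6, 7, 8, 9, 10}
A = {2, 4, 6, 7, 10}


Aᶜ = U \ A = elements in U but not in A
U = {1, 2, 3, 4, 5, 6, 7, 8, 9, 10}
A = {2, 4, 6, 7, 10}
Aᶜ = {1, 3, 5, 8, 9}

Aᶜ = {1, 3, 5, 8, 9}


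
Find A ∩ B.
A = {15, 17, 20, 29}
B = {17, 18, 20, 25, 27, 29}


A ∩ B = elements in both A and B
A = {15, 17, 20, 29}
B = {17, 18, 20, 25, 27, 29}
A ∩ B = {17, 20, 29}

A ∩ B = {17, 20, 29}


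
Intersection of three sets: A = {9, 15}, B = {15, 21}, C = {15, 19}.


A ∩ B = {15}
(A ∩ B) ∩ C = {15}

A ∩ B ∩ C = {15}


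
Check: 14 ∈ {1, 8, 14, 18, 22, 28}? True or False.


A = {1, 8, 14, 18, 22, 28}
Checking if 14 is in A
14 is in A → True

14 ∈ A


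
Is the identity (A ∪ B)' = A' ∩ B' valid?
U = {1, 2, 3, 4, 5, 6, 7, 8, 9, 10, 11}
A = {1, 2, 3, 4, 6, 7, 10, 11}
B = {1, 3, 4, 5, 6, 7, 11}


LHS: A ∪ B = {1, 2, 3, 4, 5, 6, 7, 10, 11}
(A ∪ B)' = U \ (A ∪ B) = {8, 9}
A' = {5, 8, 9}, B' = {2, 8, 9, 10}
Claimed RHS: A' ∩ B' = {8, 9}
Identity is VALID: LHS = RHS = {8, 9} ✓

Identity is valid. (A ∪ B)' = A' ∩ B' = {8, 9}


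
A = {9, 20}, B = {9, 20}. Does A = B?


Two sets are equal iff they have exactly the same elements.
A = {9, 20}
B = {9, 20}
Same elements → A = B

Yes, A = B


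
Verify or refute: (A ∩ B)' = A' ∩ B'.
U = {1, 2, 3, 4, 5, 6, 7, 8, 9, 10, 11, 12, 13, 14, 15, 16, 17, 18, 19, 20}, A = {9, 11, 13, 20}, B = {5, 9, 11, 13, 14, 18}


LHS: A ∩ B = {9, 11, 13}
(A ∩ B)' = U \ (A ∩ B) = {1, 2, 3, 4, 5, 6, 7, 8, 10, 12, 14, 15, 16, 17, 18, 19, 20}
A' = {1, 2, 3, 4, 5, 6, 7, 8, 10, 12, 14, 15, 16, 17, 18, 19}, B' = {1, 2, 3, 4, 6, 7, 8, 10, 12, 15, 16, 17, 19, 20}
Claimed RHS: A' ∩ B' = {1, 2, 3, 4, 6, 7, 8, 10, 12, 15, 16, 17, 19}
Identity is INVALID: LHS = {1, 2, 3, 4, 5, 6, 7, 8, 10, 12, 14, 15, 16, 17, 18, 19, 20} but the RHS claimed here equals {1, 2, 3, 4, 6, 7, 8, 10, 12, 15, 16, 17, 19}. The correct form is (A ∩ B)' = A' ∪ B'.

Identity is invalid: (A ∩ B)' = {1, 2, 3, 4, 5, 6, 7, 8, 10, 12, 14, 15, 16, 17, 18, 19, 20} but A' ∩ B' = {1, 2, 3, 4, 6, 7, 8, 10, 12, 15, 16, 17, 19}. The correct De Morgan law is (A ∩ B)' = A' ∪ B'.


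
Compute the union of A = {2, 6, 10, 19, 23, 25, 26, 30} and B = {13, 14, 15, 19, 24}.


A ∪ B = all elements in A or B (or both)
A = {2, 6, 10, 19, 23, 25, 26, 30}
B = {13, 14, 15, 19, 24}
A ∪ B = {2, 6, 10, 13, 14, 15, 19, 23, 24, 25, 26, 30}

A ∪ B = {2, 6, 10, 13, 14, 15, 19, 23, 24, 25, 26, 30}


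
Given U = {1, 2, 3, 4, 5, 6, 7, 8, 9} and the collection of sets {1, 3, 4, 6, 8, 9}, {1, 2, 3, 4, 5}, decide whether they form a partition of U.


A partition requires: (1) non-empty parts, (2) pairwise disjoint, (3) union = U
Parts: {1, 3, 4, 6, 8, 9}, {1, 2, 3, 4, 5}
Union of parts: {1, 2, 3, 4, 5, 6, 8, 9}
U = {1, 2, 3, 4, 5, 6, 7, 8, 9}
All non-empty? True
Pairwise disjoint? False
Covers U? False

No, not a valid partition


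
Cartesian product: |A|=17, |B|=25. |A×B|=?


|A × B| = |A| × |B|
= 17 × 25
= 425

|A × B| = 425


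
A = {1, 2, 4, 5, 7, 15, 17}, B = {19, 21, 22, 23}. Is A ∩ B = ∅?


Disjoint means A ∩ B = ∅.
A ∩ B = ∅
A ∩ B = ∅, so A and B are disjoint.

Yes, A and B are disjoint


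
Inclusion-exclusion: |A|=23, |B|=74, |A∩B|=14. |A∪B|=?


|A ∪ B| = |A| + |B| - |A ∩ B|
= 23 + 74 - 14
= 83

|A ∪ B| = 83


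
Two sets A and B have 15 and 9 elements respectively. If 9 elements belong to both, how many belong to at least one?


|A ∪ B| = |A| + |B| - |A ∩ B|
= 15 + 9 - 9
= 15

|A ∪ B| = 15


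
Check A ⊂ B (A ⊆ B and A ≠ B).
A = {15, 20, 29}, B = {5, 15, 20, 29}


A ⊂ B requires: A ⊆ B AND A ≠ B.
A ⊆ B? Yes
A = B? No
A ⊂ B: Yes (A is a proper subset of B)

Yes, A ⊂ B


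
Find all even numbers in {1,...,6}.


Checking each candidate:
Condition: even numbers in {1,...,6}
Result = {2, 4, 6}

{2, 4, 6}


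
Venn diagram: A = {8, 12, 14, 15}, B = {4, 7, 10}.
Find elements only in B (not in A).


A = {8, 12, 14, 15}
B = {4, 7, 10}
Region: only in B (not in A)
Elements: {4, 7, 10}

Elements only in B (not in A): {4, 7, 10}


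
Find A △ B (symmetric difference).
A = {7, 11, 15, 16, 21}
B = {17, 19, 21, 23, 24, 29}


A △ B = (A \ B) ∪ (B \ A) = elements in exactly one of A or B
A \ B = {7, 11, 15, 16}
B \ A = {17, 19, 23, 24, 29}
A △ B = {7, 11, 15, 16, 17, 19, 23, 24, 29}

A △ B = {7, 11, 15, 16, 17, 19, 23, 24, 29}


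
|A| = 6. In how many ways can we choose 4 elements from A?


C(n,k) = n! / (k!(n-k)!)
C(6,4) = 6! / (4!2!)
= 15

C(6,4) = 15


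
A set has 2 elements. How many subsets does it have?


Number of subsets = 2^n
= 2^2
= 4

|P(A)| = 4


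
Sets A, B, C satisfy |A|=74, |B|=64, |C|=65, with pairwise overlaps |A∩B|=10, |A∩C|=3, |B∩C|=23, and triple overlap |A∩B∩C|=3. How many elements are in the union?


|A∪B∪C| = |A|+|B|+|C| - |A∩B|-|A∩C|-|B∩C| + |A∩B∩C|
= 74+64+65 - 10-3-23 + 3
= 203 - 36 + 3
= 170

|A ∪ B ∪ C| = 170


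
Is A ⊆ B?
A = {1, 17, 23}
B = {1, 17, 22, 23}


A ⊆ B means every element of A is in B.
All elements of A are in B.
So A ⊆ B.

Yes, A ⊆ B


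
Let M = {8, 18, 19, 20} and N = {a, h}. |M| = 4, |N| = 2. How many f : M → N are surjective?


n = |M| = 4, k = |N| = 2. Surjections via inclusion-exclusion:
S(n,k) = Σ(-1)^i × C(k,i) × (k-i)^n, i=0 to k
i=0: (-1)^0×C(2,0)×2^4 = 16
i=1: (-1)^1×C(2,1)×1^4 = -2
i=2: (-1)^2×C(2,2)×0^4 = 0
Total = 14

Number of surjections = 14


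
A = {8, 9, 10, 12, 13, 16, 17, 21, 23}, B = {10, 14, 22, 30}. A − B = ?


A \ B = elements in A but not in B
A = {8, 9, 10, 12, 13, 16, 17, 21, 23}
B = {10, 14, 22, 30}
Remove from A any elements in B
A \ B = {8, 9, 12, 13, 16, 17, 21, 23}

A \ B = {8, 9, 12, 13, 16, 17, 21, 23}


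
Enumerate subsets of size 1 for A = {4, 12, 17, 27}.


|A| = 4, so A has C(4,1) = 4 subsets of size 1.
Enumerate by choosing 1 elements from A at a time:
{4}, {12}, {17}, {27}

1-element subsets (4 total): {4}, {12}, {17}, {27}


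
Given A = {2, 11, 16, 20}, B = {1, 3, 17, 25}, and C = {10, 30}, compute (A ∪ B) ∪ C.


A ∪ B = {1, 2, 3, 11, 16, 17, 20, 25}
(A ∪ B) ∪ C = {1, 2, 3, 10, 11, 16, 17, 20, 25, 30}

A ∪ B ∪ C = {1, 2, 3, 10, 11, 16, 17, 20, 25, 30}


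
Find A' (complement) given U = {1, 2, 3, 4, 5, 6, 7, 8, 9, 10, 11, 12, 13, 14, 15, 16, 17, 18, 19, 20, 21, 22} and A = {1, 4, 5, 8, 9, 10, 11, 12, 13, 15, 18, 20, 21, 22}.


Aᶜ = U \ A = elements in U but not in A
U = {1, 2, 3, 4, 5, 6, 7, 8, 9, 10, 11, 12, 13, 14, 15, 16, 17, 18, 19, 20, 21, 22}
A = {1, 4, 5, 8, 9, 10, 11, 12, 13, 15, 18, 20, 21, 22}
Aᶜ = {2, 3, 6, 7, 14, 16, 17, 19}

Aᶜ = {2, 3, 6, 7, 14, 16, 17, 19}
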